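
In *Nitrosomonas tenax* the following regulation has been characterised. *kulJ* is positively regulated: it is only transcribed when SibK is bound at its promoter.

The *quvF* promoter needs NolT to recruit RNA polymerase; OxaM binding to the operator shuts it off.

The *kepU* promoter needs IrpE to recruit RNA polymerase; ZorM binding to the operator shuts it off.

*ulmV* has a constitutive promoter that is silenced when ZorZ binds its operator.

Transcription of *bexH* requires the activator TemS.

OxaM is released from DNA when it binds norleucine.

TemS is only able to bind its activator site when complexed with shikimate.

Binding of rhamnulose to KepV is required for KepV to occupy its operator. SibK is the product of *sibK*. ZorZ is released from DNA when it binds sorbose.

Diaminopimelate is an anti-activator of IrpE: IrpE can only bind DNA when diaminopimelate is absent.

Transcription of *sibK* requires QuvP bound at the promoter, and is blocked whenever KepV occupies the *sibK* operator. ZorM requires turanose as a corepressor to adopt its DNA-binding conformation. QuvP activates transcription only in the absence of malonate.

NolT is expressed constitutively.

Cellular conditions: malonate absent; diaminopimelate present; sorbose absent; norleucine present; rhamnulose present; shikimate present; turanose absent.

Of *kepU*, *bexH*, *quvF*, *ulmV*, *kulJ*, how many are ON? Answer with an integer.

Diaminopimelate is present, so IrpE is inactive.
Turanose is absent, so ZorM is inactive.
Required activator IrpE is absent, so *kepU* is not transcribed.
→ *kepU* is OFF.
Shikimate is present, so TemS is active.
No repressor is bound and TemS is active, so *bexH* is transcribed.
→ *bexH* is ON.
NolT is produced constitutively and is active.
Norleucine is present, so OxaM is inactive.
No repressor is bound and NolT is active, so *quvF* is transcribed.
→ *quvF* is ON.
Sorbose is absent, so ZorZ is active.
With repressor ZorZ bound, *ulmV* is not transcribed.
→ *ulmV* is OFF.
Malonate is absent, so QuvP is active.
Rhamnulose is present, so KepV is active.
With repressor KepV bound, *sibK* is not transcribed.
So SibK is not produced.
Required activator SibK is absent, so *kulJ* is not transcribed.
→ *kulJ* is OFF.
2 of the 5 genes are transcribed.

2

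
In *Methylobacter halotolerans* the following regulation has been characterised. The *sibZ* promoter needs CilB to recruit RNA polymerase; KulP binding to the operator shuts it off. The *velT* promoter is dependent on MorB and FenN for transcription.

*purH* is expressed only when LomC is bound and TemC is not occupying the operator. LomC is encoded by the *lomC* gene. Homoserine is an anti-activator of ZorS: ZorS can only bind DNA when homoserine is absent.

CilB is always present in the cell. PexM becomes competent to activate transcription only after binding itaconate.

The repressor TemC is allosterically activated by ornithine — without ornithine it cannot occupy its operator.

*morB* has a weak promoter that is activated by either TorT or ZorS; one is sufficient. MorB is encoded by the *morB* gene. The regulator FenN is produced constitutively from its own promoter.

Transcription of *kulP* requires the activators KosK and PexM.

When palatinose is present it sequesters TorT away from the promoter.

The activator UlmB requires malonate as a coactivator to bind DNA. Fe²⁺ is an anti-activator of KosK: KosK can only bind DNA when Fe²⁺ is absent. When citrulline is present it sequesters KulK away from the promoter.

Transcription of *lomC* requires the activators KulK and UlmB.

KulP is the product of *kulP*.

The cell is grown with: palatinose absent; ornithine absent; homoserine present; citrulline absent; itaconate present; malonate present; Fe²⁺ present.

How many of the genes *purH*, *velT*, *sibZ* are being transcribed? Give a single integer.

3

Citrulline is absent, so KulK is active.
Malonate is present, so UlmB is active.
No repressor is bound and KulK and UlmB are active, so *lomC* is transcribed.
So LomC is produced and active.
Ornithine is absent, so TemC is inactive.
No repressor is bound and LomC is active, so *purH* is transcribed.
→ *purH* is ON.
Palatinose is absent, so TorT is active.
Homoserine is present, so ZorS is inactive.
Activator TorT is present, so *morB* is transcribed.
So MorB is produced and active.
FenN is produced constitutively and is active.
No repressor is bound and MorB and FenN are active, so *velT* is transcribed.
→ *velT* is ON.
Fe²⁺ is present, so KosK is inactive.
Itaconate is present, so PexM is active.
Required activator KosK is absent, so *kulP* is not transcribed.
So KulP is not produced.
CilB is produced constitutively and is active.
No repressor is bound and CilB is active, so *sibZ* is transcribed.
→ *sibZ* is ON.
3 of the 3 genes are transcribed.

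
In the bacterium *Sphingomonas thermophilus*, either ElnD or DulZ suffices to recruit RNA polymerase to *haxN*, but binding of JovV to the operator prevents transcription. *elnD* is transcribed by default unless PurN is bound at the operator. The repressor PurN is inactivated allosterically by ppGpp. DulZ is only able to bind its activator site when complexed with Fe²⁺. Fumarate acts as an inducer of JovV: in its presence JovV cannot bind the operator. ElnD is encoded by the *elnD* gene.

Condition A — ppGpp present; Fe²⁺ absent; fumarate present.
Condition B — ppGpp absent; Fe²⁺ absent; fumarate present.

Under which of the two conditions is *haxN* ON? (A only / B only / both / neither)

Condition A:
ppGpp is present, so PurN is inactive.
With no repressor bound, *elnD* is transcribed.
So ElnD is produced and active.
Fe²⁺ is absent, so DulZ is inactive.
Fumarate is present, so JovV is inactive.
Activator ElnD is present, so *haxN* is transcribed.
→ *haxN* is ON in A.
Condition B:
ppGpp is absent, so PurN is active.
With repressor PurN bound, *elnD* is not transcribed.
So ElnD is not produced.
Fe²⁺ is absent, so DulZ is inactive.
Fumarate is present, so JovV is inactive.
No activator is available at the *haxN* promoter, so *haxN* is not transcribed.
→ *haxN* is OFF in B.

A only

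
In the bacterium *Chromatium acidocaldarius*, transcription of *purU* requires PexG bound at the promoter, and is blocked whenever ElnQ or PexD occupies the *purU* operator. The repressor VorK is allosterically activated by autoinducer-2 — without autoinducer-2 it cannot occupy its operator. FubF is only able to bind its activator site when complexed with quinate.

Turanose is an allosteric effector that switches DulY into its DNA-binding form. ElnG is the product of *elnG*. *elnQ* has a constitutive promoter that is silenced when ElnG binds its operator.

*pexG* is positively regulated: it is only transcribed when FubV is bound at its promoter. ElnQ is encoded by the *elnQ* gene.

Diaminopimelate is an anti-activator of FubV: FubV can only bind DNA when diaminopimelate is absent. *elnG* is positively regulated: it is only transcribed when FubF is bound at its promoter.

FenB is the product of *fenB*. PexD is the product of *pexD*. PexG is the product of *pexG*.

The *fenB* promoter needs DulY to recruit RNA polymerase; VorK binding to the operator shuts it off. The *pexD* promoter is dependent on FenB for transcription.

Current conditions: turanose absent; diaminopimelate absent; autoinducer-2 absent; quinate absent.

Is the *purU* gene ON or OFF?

OFF

Diaminopimelate is absent, so FubV is active.
No repressor is bound and FubV is active, so *pexG* is transcribed.
So PexG is produced and active.
Quinate is absent, so FubF is inactive.
Required activator FubF is absent, so *elnG* is not transcribed.
So ElnG is not produced.
With no repressor bound, *elnQ* is transcribed.
So ElnQ is produced and active.
Autoinducer-2 is absent, so VorK is inactive.
Turanose is absent, so DulY is inactive.
Required activator DulY is absent, so *fenB* is not transcribed.
So FenB is not produced.
Required activator FenB is absent, so *pexD* is not transcribed.
So PexD is not produced.
With repressor ElnQ bound, *purU* is not transcribed.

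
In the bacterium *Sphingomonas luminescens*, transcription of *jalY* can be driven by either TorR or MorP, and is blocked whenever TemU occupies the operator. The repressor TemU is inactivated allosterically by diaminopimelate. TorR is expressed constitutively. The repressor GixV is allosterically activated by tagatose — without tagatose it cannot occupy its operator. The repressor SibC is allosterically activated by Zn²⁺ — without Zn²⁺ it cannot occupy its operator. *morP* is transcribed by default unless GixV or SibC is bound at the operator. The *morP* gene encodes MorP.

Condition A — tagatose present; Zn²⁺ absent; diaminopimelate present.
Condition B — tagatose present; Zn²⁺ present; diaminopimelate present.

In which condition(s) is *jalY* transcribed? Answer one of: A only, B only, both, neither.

Condition A:
TorR is produced constitutively and is active.
Tagatose is present, so GixV is active.
Zn²⁺ is absent, so SibC is inactive.
With repressor GixV bound, *morP* is not transcribed.
So MorP is not produced.
Diaminopimelate is present, so TemU is inactive.
Activator TorR is present, so *jalY* is transcribed.
→ *jalY* is ON in A.
Condition B:
TorR is produced constitutively and is active.
Tagatose is present, so GixV is active.
Zn²⁺ is present, so SibC is active.
With repressor GixV bound, *morP* is not transcribed.
So MorP is not produced.
Diaminopimelate is present, so TemU is inactive.
Activator TorR is present, so *jalY* is transcribed.
→ *jalY* is ON in B.

both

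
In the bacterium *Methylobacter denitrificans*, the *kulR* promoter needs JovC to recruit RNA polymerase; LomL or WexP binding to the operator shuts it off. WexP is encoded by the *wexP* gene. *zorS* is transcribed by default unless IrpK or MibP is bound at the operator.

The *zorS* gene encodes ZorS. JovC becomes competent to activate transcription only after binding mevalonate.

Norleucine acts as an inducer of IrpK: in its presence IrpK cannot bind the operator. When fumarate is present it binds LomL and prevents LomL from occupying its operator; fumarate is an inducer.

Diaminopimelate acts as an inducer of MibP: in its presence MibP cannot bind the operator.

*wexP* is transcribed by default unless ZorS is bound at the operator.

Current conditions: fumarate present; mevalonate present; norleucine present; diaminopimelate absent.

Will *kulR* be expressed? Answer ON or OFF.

OFF

Fumarate is present, so LomL is inactive.
Mevalonate is present, so JovC is active.
Norleucine is present, so IrpK is inactive.
Diaminopimelate is absent, so MibP is active.
With repressor MibP bound, *zorS* is not transcribed.
So ZorS is not produced.
With no repressor bound, *wexP* is transcribed.
So WexP is produced and active.
With repressor WexP bound, *kulR* is not transcribed.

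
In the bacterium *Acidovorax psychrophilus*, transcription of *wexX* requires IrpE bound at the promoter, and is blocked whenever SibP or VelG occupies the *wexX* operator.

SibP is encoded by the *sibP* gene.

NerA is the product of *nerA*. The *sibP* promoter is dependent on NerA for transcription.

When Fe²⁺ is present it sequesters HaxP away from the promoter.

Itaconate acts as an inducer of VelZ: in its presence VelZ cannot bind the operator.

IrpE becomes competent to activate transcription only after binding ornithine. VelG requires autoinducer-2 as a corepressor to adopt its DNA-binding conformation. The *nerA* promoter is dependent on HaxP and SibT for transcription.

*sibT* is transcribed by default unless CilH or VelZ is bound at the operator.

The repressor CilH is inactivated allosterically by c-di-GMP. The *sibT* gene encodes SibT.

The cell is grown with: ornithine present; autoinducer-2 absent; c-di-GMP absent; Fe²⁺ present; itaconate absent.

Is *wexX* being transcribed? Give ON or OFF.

Fe²⁺ is present, so HaxP is inactive.
c-di-GMP is absent, so CilH is active.
Itaconate is absent, so VelZ is active.
With repressor CilH bound, *sibT* is not transcribed.
So SibT is not produced.
Required activator HaxP is absent, so *nerA* is not transcribed.
So NerA is not produced.
Required activator NerA is absent, so *sibP* is not transcribed.
So SibP is not produced.
Autoinducer-2 is absent, so VelG is inactive.
Ornithine is present, so IrpE is active.
No repressor is bound and IrpE is active, so *wexX* is transcribed.

ON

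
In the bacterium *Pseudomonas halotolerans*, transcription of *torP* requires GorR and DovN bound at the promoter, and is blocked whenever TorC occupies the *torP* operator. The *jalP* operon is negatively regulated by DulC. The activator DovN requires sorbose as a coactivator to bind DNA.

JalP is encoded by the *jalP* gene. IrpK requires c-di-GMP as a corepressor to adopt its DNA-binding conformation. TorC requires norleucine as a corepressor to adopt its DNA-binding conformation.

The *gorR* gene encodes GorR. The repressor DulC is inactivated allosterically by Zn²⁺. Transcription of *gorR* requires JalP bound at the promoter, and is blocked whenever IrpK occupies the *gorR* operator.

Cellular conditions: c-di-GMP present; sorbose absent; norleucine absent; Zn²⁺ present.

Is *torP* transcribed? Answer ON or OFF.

c-di-GMP is present, so IrpK is active.
Zn²⁺ is present, so DulC is inactive.
With no repressor bound, *jalP* is transcribed.
So JalP is produced and active.
With repressor IrpK bound, *gorR* is not transcribed.
So GorR is not produced.
Norleucine is absent, so TorC is inactive.
Sorbose is absent, so DovN is inactive.
Required activator GorR is absent, so *torP* is not transcribed.

OFF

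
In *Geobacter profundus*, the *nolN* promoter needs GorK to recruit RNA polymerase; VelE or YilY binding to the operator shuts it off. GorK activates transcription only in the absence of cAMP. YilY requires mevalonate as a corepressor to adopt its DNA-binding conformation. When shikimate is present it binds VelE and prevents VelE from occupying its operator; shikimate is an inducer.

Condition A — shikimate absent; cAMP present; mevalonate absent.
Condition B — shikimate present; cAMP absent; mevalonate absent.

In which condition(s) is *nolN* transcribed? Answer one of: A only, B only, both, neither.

Condition A:
Shikimate is absent, so VelE is active.
cAMP is present, so GorK is inactive.
Mevalonate is absent, so YilY is inactive.
With repressor VelE bound, *nolN* is not transcribed.
→ *nolN* is OFF in A.
Condition B:
Shikimate is present, so VelE is inactive.
cAMP is absent, so GorK is active.
Mevalonate is absent, so YilY is inactive.
No repressor is bound and GorK is active, so *nolN* is transcribed.
→ *nolN* is ON in B.

B only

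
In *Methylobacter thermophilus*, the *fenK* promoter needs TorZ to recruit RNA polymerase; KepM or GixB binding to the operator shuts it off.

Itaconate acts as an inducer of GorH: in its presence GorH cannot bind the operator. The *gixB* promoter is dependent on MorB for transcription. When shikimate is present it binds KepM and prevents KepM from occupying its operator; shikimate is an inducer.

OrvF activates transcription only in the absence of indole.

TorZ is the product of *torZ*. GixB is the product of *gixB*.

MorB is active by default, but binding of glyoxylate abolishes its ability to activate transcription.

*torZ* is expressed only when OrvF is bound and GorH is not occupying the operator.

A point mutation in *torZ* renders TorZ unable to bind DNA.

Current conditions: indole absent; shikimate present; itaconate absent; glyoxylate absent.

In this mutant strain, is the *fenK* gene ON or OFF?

OFF

Shikimate is present, so KepM is inactive.
TorZ is non-functional in this strain, so it has no effect.
Glyoxylate is absent, so MorB is active.
No repressor is bound and MorB is active, so *gixB* is transcribed.
So GixB is produced and active.
With repressor GixB bound, *fenK* is not transcribed.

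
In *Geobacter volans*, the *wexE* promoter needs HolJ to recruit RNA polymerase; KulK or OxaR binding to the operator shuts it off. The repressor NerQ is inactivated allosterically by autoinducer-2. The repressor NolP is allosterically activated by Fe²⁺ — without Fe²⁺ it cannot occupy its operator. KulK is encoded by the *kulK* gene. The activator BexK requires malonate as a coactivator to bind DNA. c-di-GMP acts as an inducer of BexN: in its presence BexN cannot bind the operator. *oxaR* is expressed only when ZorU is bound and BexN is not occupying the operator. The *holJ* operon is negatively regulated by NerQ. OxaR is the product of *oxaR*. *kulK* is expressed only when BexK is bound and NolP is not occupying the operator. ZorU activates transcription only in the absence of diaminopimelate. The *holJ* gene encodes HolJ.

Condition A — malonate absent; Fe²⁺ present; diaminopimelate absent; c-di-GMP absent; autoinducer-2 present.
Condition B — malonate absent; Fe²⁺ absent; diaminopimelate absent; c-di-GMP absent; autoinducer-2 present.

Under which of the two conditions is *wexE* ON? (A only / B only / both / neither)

both

Condition A:
Malonate is absent, so BexK is inactive.
Fe²⁺ is present, so NolP is active.
With repressor NolP bound, *kulK* is not transcribed.
So KulK is not produced.
Diaminopimelate is absent, so ZorU is active.
c-di-GMP is absent, so BexN is active.
With repressor BexN bound, *oxaR* is not transcribed.
So OxaR is not produced.
Autoinducer-2 is present, so NerQ is inactive.
With no repressor bound, *holJ* is transcribed.
So HolJ is produced and active.
No repressor is bound and HolJ is active, so *wexE* is transcribed.
→ *wexE* is ON in A.
Condition B:
Malonate is absent, so BexK is inactive.
Fe²⁺ is absent, so NolP is inactive.
Required activator BexK is absent, so *kulK* is not transcribed.
So KulK is not produced.
Diaminopimelate is absent, so ZorU is active.
c-di-GMP is absent, so BexN is active.
With repressor BexN bound, *oxaR* is not transcribed.
So OxaR is not produced.
Autoinducer-2 is present, so NerQ is inactive.
With no repressor bound, *holJ* is transcribed.
So HolJ is produced and active.
No repressor is bound and HolJ is active, so *wexE* is transcribed.
→ *wexE* is ON in B.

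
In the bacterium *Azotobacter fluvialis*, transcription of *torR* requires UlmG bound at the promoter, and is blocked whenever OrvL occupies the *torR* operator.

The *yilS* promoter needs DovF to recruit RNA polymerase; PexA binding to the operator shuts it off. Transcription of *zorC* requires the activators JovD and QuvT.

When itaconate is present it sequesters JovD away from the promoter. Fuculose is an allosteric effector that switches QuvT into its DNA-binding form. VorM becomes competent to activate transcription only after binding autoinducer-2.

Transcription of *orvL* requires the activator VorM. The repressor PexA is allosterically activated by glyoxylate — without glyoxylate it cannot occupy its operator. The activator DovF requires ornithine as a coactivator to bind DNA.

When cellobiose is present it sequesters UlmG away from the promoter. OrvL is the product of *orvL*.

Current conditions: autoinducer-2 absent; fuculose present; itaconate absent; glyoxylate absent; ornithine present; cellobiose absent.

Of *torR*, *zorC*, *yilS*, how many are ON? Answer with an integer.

Cellobiose is absent, so UlmG is active.
Autoinducer-2 is absent, so VorM is inactive.
Required activator VorM is absent, so *orvL* is not transcribed.
So OrvL is not produced.
No repressor is bound and UlmG is active, so *torR* is transcribed.
→ *torR* is ON.
Itaconate is absent, so JovD is active.
Fuculose is present, so QuvT is active.
No repressor is bound and JovD and QuvT are active, so *zorC* is transcribed.
→ *zorC* is ON.
Glyoxylate is absent, so PexA is inactive.
Ornithine is present, so DovF is active.
No repressor is bound and DovF is active, so *yilS* is transcribed.
→ *yilS* is ON.
3 of the 3 genes are transcribed.

3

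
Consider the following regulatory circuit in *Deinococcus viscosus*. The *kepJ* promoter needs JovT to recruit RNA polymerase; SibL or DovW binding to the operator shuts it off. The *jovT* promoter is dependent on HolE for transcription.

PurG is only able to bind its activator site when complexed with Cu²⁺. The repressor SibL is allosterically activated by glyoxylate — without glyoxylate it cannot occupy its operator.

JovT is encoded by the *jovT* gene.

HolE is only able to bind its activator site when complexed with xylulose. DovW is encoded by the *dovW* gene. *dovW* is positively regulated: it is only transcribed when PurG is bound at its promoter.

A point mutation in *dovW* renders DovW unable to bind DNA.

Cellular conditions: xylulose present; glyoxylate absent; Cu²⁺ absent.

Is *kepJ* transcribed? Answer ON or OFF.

ON

Glyoxylate is absent, so SibL is inactive.
DovW is non-functional in this strain, so it has no effect.
Xylulose is present, so HolE is active.
No repressor is bound and HolE is active, so *jovT* is transcribed.
So JovT is produced and active.
No repressor is bound and JovT is active, so *kepJ* is transcribed.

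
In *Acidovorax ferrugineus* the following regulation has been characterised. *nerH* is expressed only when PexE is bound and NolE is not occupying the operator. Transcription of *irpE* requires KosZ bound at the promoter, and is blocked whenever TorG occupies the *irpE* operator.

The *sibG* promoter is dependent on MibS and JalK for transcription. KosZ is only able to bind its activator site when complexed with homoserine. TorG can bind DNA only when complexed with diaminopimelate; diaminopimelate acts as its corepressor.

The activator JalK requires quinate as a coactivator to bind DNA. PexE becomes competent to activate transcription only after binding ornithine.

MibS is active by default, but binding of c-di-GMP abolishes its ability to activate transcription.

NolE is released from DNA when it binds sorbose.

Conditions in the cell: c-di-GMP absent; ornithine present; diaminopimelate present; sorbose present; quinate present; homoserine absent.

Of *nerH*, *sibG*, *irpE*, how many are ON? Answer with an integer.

2

Ornithine is present, so PexE is active.
Sorbose is present, so NolE is inactive.
No repressor is bound and PexE is active, so *nerH* is transcribed.
→ *nerH* is ON.
c-di-GMP is absent, so MibS is active.
Quinate is present, so JalK is active.
No repressor is bound and MibS and JalK are active, so *sibG* is transcribed.
→ *sibG* is ON.
Diaminopimelate is present, so TorG is active.
Homoserine is absent, so KosZ is inactive.
With repressor TorG bound, *irpE* is not transcribed.
→ *irpE* is OFF.
2 of the 3 genes are transcribed.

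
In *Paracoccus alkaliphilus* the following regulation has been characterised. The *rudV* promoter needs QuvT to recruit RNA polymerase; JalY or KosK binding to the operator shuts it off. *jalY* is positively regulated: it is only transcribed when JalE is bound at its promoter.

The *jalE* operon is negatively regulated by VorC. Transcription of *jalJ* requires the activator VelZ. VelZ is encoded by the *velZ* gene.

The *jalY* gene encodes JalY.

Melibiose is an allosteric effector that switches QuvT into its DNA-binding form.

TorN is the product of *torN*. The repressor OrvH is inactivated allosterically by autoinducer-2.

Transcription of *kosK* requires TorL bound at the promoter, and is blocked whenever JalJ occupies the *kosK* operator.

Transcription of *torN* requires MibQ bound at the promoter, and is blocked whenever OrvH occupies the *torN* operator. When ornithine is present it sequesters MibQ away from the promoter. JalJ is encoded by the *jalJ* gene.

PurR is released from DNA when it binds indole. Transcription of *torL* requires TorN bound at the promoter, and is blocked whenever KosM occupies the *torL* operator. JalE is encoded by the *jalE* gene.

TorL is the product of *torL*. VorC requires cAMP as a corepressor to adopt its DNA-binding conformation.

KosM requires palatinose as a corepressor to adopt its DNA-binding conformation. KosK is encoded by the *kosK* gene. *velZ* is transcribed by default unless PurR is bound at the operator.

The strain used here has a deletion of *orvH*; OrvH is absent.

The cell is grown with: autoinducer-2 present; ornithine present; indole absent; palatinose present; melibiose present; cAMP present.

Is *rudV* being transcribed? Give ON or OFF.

cAMP is present, so VorC is active.
With repressor VorC bound, *jalE* is not transcribed.
So JalE is not produced.
Required activator JalE is absent, so *jalY* is not transcribed.
So JalY is not produced.
Melibiose is present, so QuvT is active.
OrvH is non-functional in this strain, so it has no effect.
Ornithine is present, so MibQ is inactive.
Required activator MibQ is absent, so *torN* is not transcribed.
So TorN is not produced.
Palatinose is present, so KosM is active.
With repressor KosM bound, *torL* is not transcribed.
So TorL is not produced.
Indole is absent, so PurR is active.
With repressor PurR bound, *velZ* is not transcribed.
So VelZ is not produced.
Required activator VelZ is absent, so *jalJ* is not transcribed.
So JalJ is not produced.
Required activator TorL is absent, so *kosK* is not transcribed.
So KosK is not produced.
No repressor is bound and QuvT is active, so *rudV* is transcribed.

ON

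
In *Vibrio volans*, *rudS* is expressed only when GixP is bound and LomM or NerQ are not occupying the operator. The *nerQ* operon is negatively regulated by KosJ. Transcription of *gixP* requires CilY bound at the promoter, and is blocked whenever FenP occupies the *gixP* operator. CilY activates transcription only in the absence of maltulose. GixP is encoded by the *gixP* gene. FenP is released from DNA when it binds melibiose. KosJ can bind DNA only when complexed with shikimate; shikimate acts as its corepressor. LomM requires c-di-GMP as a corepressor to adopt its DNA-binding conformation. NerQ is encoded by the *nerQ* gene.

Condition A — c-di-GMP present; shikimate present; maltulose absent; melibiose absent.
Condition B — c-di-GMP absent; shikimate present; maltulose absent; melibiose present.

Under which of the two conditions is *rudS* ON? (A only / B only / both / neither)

B only

Condition A:
c-di-GMP is present, so LomM is active.
Shikimate is present, so KosJ is active.
With repressor KosJ bound, *nerQ* is not transcribed.
So NerQ is not produced.
Maltulose is absent, so CilY is active.
Melibiose is absent, so FenP is active.
With repressor FenP bound, *gixP* is not transcribed.
So GixP is not produced.
With repressor LomM bound, *rudS* is not transcribed.
→ *rudS* is OFF in A.
Condition B:
c-di-GMP is absent, so LomM is inactive.
Shikimate is present, so KosJ is active.
With repressor KosJ bound, *nerQ* is not transcribed.
So NerQ is not produced.
Maltulose is absent, so CilY is active.
Melibiose is present, so FenP is inactive.
No repressor is bound and CilY is active, so *gixP* is transcribed.
So GixP is produced and active.
No repressor is bound and GixP is active, so *rudS* is transcribed.
→ *rudS* is ON in B.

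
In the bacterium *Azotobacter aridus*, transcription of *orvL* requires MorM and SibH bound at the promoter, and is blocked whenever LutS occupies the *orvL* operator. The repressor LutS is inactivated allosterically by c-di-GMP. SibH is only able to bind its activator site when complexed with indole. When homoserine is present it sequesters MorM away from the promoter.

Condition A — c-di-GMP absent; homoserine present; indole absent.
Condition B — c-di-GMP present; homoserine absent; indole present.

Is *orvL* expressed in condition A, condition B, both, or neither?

Condition A:
c-di-GMP is absent, so LutS is active.
Homoserine is present, so MorM is inactive.
Indole is absent, so SibH is inactive.
With repressor LutS bound, *orvL* is not transcribed.
→ *orvL* is OFF in A.
Condition B:
c-di-GMP is present, so LutS is inactive.
Homoserine is absent, so MorM is active.
Indole is present, so SibH is active.
No repressor is bound and MorM and SibH are active, so *orvL* is transcribed.
→ *orvL* is ON in B.

B only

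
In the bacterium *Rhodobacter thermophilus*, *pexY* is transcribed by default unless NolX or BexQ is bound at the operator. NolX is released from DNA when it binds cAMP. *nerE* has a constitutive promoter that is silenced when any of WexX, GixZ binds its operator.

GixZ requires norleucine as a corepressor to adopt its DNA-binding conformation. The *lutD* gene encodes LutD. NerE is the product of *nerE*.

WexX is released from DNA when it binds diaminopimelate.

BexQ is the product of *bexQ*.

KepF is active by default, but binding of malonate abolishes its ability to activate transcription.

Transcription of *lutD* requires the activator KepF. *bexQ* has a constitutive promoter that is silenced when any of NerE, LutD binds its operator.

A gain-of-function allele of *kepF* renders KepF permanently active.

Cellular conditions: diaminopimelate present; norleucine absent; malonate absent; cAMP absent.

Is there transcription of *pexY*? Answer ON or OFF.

OFF

cAMP is absent, so NolX is active.
Diaminopimelate is present, so WexX is inactive.
Norleucine is absent, so GixZ is inactive.
With no repressor bound, *nerE* is transcribed.
So NerE is produced and active.
KepF is constitutively active in this strain.
No repressor is bound and KepF is active, so *lutD* is transcribed.
So LutD is produced and active.
With repressor NerE bound, *bexQ* is not transcribed.
So BexQ is not produced.
With repressor NolX bound, *pexY* is not transcribed.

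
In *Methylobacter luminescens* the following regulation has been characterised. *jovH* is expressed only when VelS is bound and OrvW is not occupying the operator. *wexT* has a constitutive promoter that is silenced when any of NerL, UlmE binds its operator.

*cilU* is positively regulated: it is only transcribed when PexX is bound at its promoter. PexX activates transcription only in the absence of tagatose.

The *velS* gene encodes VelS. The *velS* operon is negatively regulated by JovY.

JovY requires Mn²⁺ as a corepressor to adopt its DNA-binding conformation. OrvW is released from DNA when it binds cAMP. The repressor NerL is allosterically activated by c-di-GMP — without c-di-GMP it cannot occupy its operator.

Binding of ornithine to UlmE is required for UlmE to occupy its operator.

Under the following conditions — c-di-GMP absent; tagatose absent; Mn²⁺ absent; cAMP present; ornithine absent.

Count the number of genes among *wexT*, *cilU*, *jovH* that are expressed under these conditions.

3

c-di-GMP is absent, so NerL is inactive.
Ornithine is absent, so UlmE is inactive.
With no repressor bound, *wexT* is transcribed.
→ *wexT* is ON.
Tagatose is absent, so PexX is active.
No repressor is bound and PexX is active, so *cilU* is transcribed.
→ *cilU* is ON.
cAMP is present, so OrvW is inactive.
Mn²⁺ is absent, so JovY is inactive.
With no repressor bound, *velS* is transcribed.
So VelS is produced and active.
No repressor is bound and VelS is active, so *jovH* is transcribed.
→ *jovH* is ON.
3 of the 3 genes are transcribed.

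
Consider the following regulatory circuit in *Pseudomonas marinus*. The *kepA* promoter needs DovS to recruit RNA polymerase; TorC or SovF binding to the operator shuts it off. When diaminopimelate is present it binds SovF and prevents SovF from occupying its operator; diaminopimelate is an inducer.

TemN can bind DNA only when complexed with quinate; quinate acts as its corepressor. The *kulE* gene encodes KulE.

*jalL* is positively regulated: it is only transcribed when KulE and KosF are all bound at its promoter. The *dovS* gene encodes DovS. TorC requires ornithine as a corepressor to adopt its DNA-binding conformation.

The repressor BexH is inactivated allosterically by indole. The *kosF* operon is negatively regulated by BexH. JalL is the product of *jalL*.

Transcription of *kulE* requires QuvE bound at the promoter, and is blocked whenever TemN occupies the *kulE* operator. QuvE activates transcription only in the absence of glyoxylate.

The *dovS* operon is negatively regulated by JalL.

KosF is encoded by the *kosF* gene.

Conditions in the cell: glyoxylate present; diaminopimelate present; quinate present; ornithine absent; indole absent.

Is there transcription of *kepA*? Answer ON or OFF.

Ornithine is absent, so TorC is inactive.
Quinate is present, so TemN is active.
Glyoxylate is present, so QuvE is inactive.
With repressor TemN bound, *kulE* is not transcribed.
So KulE is not produced.
Indole is absent, so BexH is active.
With repressor BexH bound, *kosF* is not transcribed.
So KosF is not produced.
Required activator KulE is absent, so *jalL* is not transcribed.
So JalL is not produced.
With no repressor bound, *dovS* is transcribed.
So DovS is produced and active.
Diaminopimelate is present, so SovF is inactive.
No repressor is bound and DovS is active, so *kepA* is transcribed.

ON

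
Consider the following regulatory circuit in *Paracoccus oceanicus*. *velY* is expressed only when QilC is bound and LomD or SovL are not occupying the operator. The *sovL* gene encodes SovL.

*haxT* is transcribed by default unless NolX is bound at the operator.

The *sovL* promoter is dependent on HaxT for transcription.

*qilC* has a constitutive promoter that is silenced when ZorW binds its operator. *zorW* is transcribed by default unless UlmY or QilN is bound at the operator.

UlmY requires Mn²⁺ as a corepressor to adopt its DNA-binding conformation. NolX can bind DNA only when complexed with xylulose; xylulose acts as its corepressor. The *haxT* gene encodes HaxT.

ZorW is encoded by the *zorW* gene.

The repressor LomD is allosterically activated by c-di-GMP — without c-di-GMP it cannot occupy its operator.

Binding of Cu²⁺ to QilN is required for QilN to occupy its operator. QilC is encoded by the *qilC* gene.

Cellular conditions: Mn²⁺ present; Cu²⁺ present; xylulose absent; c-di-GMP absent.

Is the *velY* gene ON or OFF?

c-di-GMP is absent, so LomD is inactive.
Mn²⁺ is present, so UlmY is active.
Cu²⁺ is present, so QilN is active.
With repressor UlmY bound, *zorW* is not transcribed.
So ZorW is not produced.
With no repressor bound, *qilC* is transcribed.
So QilC is produced and active.
Xylulose is absent, so NolX is inactive.
With no repressor bound, *haxT* is transcribed.
So HaxT is produced and active.
No repressor is bound and HaxT is active, so *sovL* is transcribed.
So SovL is produced and active.
With repressor SovL bound, *velY* is not transcribed.

OFF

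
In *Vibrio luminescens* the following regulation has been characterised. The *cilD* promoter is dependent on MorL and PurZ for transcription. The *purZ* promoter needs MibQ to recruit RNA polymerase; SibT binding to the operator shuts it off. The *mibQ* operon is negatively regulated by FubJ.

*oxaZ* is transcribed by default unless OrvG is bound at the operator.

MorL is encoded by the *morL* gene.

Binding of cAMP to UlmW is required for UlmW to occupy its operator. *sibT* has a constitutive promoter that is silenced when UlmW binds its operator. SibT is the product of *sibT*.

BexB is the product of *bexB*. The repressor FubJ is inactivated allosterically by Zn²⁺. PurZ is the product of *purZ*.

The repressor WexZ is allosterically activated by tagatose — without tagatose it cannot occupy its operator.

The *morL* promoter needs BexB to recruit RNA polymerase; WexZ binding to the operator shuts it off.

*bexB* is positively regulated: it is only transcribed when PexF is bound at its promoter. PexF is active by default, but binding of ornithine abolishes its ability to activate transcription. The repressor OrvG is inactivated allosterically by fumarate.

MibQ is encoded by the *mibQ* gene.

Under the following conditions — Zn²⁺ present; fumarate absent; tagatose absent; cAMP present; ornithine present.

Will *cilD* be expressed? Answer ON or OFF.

Tagatose is absent, so WexZ is inactive.
Ornithine is present, so PexF is inactive.
Required activator PexF is absent, so *bexB* is not transcribed.
So BexB is not produced.
Required activator BexB is absent, so *morL* is not transcribed.
So MorL is not produced.
Zn²⁺ is present, so FubJ is inactive.
With no repressor bound, *mibQ* is transcribed.
So MibQ is produced and active.
cAMP is present, so UlmW is active.
With repressor UlmW bound, *sibT* is not transcribed.
So SibT is not produced.
No repressor is bound and MibQ is active, so *purZ* is transcribed.
So PurZ is produced and active.
Required activator MorL is absent, so *cilD* is not transcribed.

OFF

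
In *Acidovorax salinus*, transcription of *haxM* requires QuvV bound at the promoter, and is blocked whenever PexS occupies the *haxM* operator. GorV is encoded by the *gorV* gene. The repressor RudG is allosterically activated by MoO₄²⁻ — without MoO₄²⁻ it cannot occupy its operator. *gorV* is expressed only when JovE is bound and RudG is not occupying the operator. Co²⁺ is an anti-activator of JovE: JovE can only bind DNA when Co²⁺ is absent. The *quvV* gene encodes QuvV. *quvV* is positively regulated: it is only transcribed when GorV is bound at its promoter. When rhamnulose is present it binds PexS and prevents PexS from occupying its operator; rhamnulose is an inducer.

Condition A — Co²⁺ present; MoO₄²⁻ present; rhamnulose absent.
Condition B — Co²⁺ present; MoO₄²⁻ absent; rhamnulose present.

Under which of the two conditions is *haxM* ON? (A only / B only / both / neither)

Condition A:
Co²⁺ is present, so JovE is inactive.
MoO₄²⁻ is present, so RudG is active.
With repressor RudG bound, *gorV* is not transcribed.
So GorV is not produced.
Required activator GorV is absent, so *quvV* is not transcribed.
So QuvV is not produced.
Rhamnulose is absent, so PexS is active.
With repressor PexS bound, *haxM* is not transcribed.
→ *haxM* is OFF in A.
Condition B:
Co²⁺ is present, so JovE is inactive.
MoO₄²⁻ is absent, so RudG is inactive.
Required activator JovE is absent, so *gorV* is not transcribed.
So GorV is not produced.
Required activator GorV is absent, so *quvV* is not transcribed.
So QuvV is not produced.
Rhamnulose is present, so PexS is inactive.
Required activator QuvV is absent, so *haxM* is not transcribed.
→ *haxM* is OFF in B.

neither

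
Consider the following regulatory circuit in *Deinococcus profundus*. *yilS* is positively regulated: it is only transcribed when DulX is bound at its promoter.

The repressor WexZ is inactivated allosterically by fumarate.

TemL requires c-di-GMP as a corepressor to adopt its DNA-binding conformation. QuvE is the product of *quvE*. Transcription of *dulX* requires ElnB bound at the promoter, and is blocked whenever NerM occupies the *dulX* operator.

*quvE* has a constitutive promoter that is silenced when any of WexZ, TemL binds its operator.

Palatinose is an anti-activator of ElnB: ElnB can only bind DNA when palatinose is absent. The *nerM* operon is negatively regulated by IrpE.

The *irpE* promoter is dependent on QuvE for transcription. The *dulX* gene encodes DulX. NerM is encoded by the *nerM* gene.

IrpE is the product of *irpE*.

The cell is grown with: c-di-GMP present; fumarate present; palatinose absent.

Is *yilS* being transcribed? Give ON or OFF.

OFF

Fumarate is present, so WexZ is inactive.
c-di-GMP is present, so TemL is active.
With repressor TemL bound, *quvE* is not transcribed.
So QuvE is not produced.
Required activator QuvE is absent, so *irpE* is not transcribed.
So IrpE is not produced.
With no repressor bound, *nerM* is transcribed.
So NerM is produced and active.
Palatinose is absent, so ElnB is active.
With repressor NerM bound, *dulX* is not transcribed.
So DulX is not produced.
Required activator DulX is absent, so *yilS* is not transcribed.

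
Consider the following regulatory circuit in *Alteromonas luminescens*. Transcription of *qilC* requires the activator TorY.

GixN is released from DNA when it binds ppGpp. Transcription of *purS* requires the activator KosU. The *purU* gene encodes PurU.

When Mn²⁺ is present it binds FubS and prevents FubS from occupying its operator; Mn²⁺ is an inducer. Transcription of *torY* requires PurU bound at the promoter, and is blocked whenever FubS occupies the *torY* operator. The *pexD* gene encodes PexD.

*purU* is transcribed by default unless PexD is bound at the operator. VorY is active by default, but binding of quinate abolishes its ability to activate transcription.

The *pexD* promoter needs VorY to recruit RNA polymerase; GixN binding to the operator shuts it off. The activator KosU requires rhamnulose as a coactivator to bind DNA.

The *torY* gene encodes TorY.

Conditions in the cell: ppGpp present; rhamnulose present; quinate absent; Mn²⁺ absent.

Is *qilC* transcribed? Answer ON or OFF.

OFF

Quinate is absent, so VorY is active.
ppGpp is present, so GixN is inactive.
No repressor is bound and VorY is active, so *pexD* is transcribed.
So PexD is produced and active.
With repressor PexD bound, *purU* is not transcribed.
So PurU is not produced.
Mn²⁺ is absent, so FubS is active.
With repressor FubS bound, *torY* is not transcribed.
So TorY is not produced.
Required activator TorY is absent, so *qilC* is not transcribed.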